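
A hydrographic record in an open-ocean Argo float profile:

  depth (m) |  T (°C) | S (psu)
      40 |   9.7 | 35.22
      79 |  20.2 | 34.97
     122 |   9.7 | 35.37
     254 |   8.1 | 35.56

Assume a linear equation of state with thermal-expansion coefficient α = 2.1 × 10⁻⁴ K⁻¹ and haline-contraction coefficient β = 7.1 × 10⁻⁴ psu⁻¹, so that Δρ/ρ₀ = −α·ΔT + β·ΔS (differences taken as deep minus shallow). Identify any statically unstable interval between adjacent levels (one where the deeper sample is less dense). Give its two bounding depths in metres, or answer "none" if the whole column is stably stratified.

40–79 m

Evaluate Δρ/ρ₀ = −αΔT + βΔS across each adjacent pair:
  40–79 m: −αΔT+βΔS = −(2.1 × 10⁻⁴)(+10.5)+(7.1 × 10⁻⁴)(-0.25) = -2.4 × 10⁻³ → UNSTABLE
  79–122 m: −αΔT+βΔS = −(2.1 × 10⁻⁴)(-10.5)+(7.1 × 10⁻⁴)(+0.40) = 2.5 × 10⁻³ → stable
  122–254 m: −αΔT+βΔS = −(2.1 × 10⁻⁴)(-1.6)+(7.1 × 10⁻⁴)(+0.19) = 4.7 × 10⁻⁴ → stable
The 40–79 m interval has Δρ < 0: lighter water underlies denser water.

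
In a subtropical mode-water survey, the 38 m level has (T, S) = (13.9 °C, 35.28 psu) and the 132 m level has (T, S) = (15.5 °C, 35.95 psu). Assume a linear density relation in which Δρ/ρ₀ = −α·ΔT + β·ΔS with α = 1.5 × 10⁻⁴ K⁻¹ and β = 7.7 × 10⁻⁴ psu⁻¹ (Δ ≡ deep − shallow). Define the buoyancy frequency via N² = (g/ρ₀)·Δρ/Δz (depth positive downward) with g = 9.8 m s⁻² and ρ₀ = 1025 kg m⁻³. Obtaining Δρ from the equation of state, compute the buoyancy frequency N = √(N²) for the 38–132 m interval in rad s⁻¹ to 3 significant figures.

ΔT = +1.6 K, ΔS = +0.67 psu (deep − shallow).
Δρ/ρ₀ = −αΔT + βΔS = -2.40 × 10⁻⁴ + 5.159 × 10⁻⁴ = 2.759 × 10⁻⁴, so Δρ ≈ 0.2828 kg m⁻³.
N² = (g/ρ₀)·Δρ/Δz = g·(Δρ/ρ₀)/Δz = 9.8 × 2.759 × 10⁻⁴ / 94 = 2.8764 × 10⁻⁵ s⁻².
N = √(2.8764 × 10⁻⁵) = 5.3632 × 10⁻³ rad s⁻¹ ≈ 5.36 × 10⁻³ rad s⁻¹.

5.36 × 10⁻³ rad s⁻¹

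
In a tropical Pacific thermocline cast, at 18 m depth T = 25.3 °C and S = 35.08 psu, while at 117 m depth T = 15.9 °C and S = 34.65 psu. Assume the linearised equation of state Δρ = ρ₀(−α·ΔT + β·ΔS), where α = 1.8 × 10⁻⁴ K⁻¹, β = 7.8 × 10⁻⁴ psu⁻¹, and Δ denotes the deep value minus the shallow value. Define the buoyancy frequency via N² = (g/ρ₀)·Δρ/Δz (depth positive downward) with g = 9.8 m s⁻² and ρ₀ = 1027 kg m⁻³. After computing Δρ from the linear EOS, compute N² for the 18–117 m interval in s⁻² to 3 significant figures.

1.34 × 10⁻⁴ s⁻²

ΔT = -9.4 K, ΔS = -0.43 psu (deep − shallow).
Δρ/ρ₀ = −αΔT + βΔS = 1.692 × 10⁻³ − 3.354 × 10⁻⁴ = 1.3566 × 10⁻³, so Δρ ≈ 1.393 kg m⁻³.
N² = (g/ρ₀)·Δρ/Δz = g·(Δρ/ρ₀)/Δz = 9.8 × 1.3566 × 10⁻³ / 99 = 1.3429 × 10⁻⁴ s⁻² ≈ 1.34 × 10⁻⁴ s⁻².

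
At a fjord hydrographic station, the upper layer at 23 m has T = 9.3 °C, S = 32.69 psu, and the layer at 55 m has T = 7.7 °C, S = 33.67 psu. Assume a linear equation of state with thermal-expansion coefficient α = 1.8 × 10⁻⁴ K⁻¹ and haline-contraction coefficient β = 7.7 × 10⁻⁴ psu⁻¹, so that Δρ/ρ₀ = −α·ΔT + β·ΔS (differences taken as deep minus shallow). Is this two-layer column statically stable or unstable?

ΔT = 7.7 − 9.3 = -1.6 K and ΔS = 33.67 − 32.69 = +0.98 psu (deep − shallow).
−αΔT = 2.88 × 10⁻⁴; βΔS = 7.546 × 10⁻⁴; sum Δρ/ρ₀ = 1.0426 × 10⁻³.
Δρ/ρ₀ > 0, so Δρ > 0: deeper water is denser → statically stable.

stable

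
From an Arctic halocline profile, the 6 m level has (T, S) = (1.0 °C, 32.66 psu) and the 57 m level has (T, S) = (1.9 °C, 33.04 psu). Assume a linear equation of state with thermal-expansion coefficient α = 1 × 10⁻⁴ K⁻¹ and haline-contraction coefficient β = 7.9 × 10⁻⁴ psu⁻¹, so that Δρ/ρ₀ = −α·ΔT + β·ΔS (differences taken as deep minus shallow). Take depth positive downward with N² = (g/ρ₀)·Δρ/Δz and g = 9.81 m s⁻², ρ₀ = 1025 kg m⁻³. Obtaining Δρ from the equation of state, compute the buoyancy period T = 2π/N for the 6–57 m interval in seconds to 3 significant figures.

ΔT = +0.9 K, ΔS = +0.38 psu (deep − shallow).
Δρ/ρ₀ = −αΔT + βΔS = -9.00 × 10⁻⁵ + 3.002 × 10⁻⁴ = 2.102 × 10⁻⁴, so Δρ ≈ 0.2155 kg m⁻³.
N² = (g/ρ₀)·Δρ/Δz = g·(Δρ/ρ₀)/Δz = 9.81 × 2.102 × 10⁻⁴ / 51 = 4.0433 × 10⁻⁵ s⁻².
N = √(4.0433 × 10⁻⁵) = 6.3587 × 10⁻³ rad s⁻¹ → T = 2π/N = 988.12 s ≈ 988 s.

988 s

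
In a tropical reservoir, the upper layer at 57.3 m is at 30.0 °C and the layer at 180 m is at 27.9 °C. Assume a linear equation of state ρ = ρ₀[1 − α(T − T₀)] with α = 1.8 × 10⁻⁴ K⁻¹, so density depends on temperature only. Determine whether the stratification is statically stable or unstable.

stable

ΔT = 27.9 − 30.0 = -2.1 K, so Δρ/ρ₀ = −αΔT = 3.78 × 10⁻⁴.
Δρ/ρ₀ > 0, so Δρ > 0: deeper water is denser → statically stable.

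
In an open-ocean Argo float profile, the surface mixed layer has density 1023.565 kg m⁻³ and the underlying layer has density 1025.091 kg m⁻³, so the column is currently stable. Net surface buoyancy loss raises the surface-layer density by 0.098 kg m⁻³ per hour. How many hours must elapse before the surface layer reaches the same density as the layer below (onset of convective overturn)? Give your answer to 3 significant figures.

Density deficit of the surface layer: 1025.091 − 1023.565 = 1.526 kg m⁻³.
Required change = 1.526 / 0.098 = 15.6 hours.

15.6 hours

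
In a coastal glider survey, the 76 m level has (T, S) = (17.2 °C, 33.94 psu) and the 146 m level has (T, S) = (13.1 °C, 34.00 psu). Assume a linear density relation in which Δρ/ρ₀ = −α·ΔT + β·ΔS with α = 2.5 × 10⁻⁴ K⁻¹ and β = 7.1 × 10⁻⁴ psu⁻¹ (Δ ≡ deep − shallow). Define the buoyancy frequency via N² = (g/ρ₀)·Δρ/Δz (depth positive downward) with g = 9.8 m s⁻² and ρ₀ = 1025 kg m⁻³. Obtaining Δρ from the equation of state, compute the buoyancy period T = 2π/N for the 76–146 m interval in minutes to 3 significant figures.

8.57 min

ΔT = -4.1 K, ΔS = +0.06 psu (deep − shallow).
Δρ/ρ₀ = −αΔT + βΔS = 1.025 × 10⁻³ + 4.26 × 10⁻⁵ = 1.0676 × 10⁻³, so Δρ ≈ 1.094 kg m⁻³.
N² = (g/ρ₀)·Δρ/Δz = g·(Δρ/ρ₀)/Δz = 9.8 × 1.0676 × 10⁻³ / 70 = 1.4946 × 10⁻⁴ s⁻².
N = √(1.4946 × 10⁻⁴) = 0.012225 rad s⁻¹ → T = 2π/N = 513.96 s = 8.5660 min ≈ 8.57 min.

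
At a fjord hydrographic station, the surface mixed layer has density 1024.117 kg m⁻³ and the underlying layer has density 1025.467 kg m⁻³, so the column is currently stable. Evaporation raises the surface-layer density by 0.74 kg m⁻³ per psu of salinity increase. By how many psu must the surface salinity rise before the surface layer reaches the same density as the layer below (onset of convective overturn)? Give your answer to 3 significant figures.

1.82 psu

Density deficit of the surface layer: 1025.467 − 1024.117 = 1.35 kg m⁻³.
Required change = 1.35 / 0.74 = 1.82 psu.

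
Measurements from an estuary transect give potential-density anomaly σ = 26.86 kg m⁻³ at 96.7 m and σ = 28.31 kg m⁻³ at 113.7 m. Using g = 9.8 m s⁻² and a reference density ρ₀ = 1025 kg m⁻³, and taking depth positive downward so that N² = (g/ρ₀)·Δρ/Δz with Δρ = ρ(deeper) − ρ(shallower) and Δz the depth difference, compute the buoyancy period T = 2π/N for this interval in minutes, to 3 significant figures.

Δρ = 1028.31 − 1026.86 = 1.45 kg m⁻³ over Δz = 113.7 − 96.7 = 17 m.
N² = (9.8/1025) × (1.45/17) = 8.1549 × 10⁻⁴ s⁻².
N = √(8.1549 × 10⁻⁴) = 0.028557 rad s⁻¹, so T = 2π/N = 220.02 s = 3.6670 min ≈ 3.67 min.
Since Δρ > 0 the layer is stably stratified.

3.67 min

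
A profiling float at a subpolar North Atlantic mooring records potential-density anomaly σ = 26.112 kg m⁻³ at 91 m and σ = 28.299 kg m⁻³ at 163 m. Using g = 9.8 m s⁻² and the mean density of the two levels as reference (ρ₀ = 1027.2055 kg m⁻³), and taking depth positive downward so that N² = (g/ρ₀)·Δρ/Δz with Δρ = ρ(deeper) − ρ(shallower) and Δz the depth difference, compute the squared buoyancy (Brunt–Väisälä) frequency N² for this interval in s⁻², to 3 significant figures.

Δρ = 1028.299 − 1026.112 = 2.187 kg m⁻³ over Δz = 163 − 91 = 72 m.
N² = (9.8/1027.2055) × (2.187/72) = 2.8979 × 10⁻⁴ s⁻² ≈ 2.90 × 10⁻⁴ s⁻².

2.90 × 10⁻⁴ s⁻²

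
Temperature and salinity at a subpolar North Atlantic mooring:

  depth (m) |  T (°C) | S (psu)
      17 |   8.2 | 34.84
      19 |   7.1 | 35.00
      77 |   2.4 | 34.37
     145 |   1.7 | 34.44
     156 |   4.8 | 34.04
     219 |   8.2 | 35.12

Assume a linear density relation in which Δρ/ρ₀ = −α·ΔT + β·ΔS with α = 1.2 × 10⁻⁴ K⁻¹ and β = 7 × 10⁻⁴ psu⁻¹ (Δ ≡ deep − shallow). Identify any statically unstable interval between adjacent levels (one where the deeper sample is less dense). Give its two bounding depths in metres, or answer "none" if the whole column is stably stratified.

Evaluate Δρ/ρ₀ = −αΔT + βΔS across each adjacent pair:
  17–19 m: −αΔT+βΔS = −(1.2 × 10⁻⁴)(-1.1)+(7 × 10⁻⁴)(+0.16) = 2.4 × 10⁻⁴ → stable
  19–77 m: −αΔT+βΔS = −(1.2 × 10⁻⁴)(-4.7)+(7 × 10⁻⁴)(-0.63) = 1.2 × 10⁻⁴ → stable
  77–145 m: −αΔT+βΔS = −(1.2 × 10⁻⁴)(-0.7)+(7 × 10⁻⁴)(+0.07) = 1.3 × 10⁻⁴ → stable
  145–156 m: −αΔT+βΔS = −(1.2 × 10⁻⁴)(+3.1)+(7 × 10⁻⁴)(-0.40) = -6.5 × 10⁻⁴ → UNSTABLE
  156–219 m: −αΔT+βΔS = −(1.2 × 10⁻⁴)(+3.4)+(7 × 10⁻⁴)(+1.08) = 3.5 × 10⁻⁴ → stable
The 145–156 m interval has Δρ < 0: lighter water underlies denser water.

145–156 m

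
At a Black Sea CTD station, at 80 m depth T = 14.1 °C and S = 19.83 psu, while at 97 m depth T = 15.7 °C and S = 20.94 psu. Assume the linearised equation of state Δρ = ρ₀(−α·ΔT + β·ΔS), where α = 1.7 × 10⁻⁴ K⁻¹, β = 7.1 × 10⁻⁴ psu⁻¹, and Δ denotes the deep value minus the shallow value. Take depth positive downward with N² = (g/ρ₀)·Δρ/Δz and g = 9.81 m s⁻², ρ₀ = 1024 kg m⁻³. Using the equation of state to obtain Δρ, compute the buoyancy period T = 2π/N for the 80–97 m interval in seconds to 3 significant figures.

364 s

ΔT = +1.6 K, ΔS = +1.11 psu (deep − shallow).
Δρ/ρ₀ = −αΔT + βΔS = -2.72 × 10⁻⁴ + 7.881 × 10⁻⁴ = 5.161 × 10⁻⁴, so Δρ ≈ 0.5285 kg m⁻³.
N² = (g/ρ₀)·Δρ/Δz = g·(Δρ/ρ₀)/Δz = 9.81 × 5.161 × 10⁻⁴ / 17 = 2.9782 × 10⁻⁴ s⁻².
N = √(2.9782 × 10⁻⁴) = 0.017257 rad s⁻¹ → T = 2π/N = 364.09 s ≈ 364 s.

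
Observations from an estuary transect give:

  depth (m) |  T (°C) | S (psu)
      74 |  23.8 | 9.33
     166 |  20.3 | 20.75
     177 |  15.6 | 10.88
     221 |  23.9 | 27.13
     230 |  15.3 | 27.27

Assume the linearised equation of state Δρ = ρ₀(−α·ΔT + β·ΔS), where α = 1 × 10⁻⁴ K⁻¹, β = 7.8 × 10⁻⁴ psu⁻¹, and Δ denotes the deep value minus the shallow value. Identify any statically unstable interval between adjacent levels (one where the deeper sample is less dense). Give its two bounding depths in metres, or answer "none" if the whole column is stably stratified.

166–177 m

Evaluate Δρ/ρ₀ = −αΔT + βΔS across each adjacent pair:
  74–166 m: −αΔT+βΔS = −(1 × 10⁻⁴)(-3.5)+(7.8 × 10⁻⁴)(+11.42) = 9.3 × 10⁻³ → stable
  166–177 m: −αΔT+βΔS = −(1 × 10⁻⁴)(-4.7)+(7.8 × 10⁻⁴)(-9.87) = -7.2 × 10⁻³ → UNSTABLE
  177–221 m: −αΔT+βΔS = −(1 × 10⁻⁴)(+8.3)+(7.8 × 10⁻⁴)(+16.25) = 0.012 → stable
  221–230 m: −αΔT+βΔS = −(1 × 10⁻⁴)(-8.6)+(7.8 × 10⁻⁴)(+0.14) = 9.7 × 10⁻⁴ → stable
The 166–177 m interval has Δρ < 0: lighter water underlies denser water.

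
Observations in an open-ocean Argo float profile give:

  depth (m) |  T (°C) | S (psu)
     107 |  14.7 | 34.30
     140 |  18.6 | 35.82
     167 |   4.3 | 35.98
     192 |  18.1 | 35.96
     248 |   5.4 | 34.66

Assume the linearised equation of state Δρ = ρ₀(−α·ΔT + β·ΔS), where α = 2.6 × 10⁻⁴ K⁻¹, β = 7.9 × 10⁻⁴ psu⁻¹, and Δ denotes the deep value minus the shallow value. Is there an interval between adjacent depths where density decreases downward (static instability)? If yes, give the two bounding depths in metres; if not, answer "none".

167–192 m

Evaluate Δρ/ρ₀ = −αΔT + βΔS across each adjacent pair:
  107–140 m: −αΔT+βΔS = −(2.6 × 10⁻⁴)(+3.9)+(7.9 × 10⁻⁴)(+1.52) = 1.9 × 10⁻⁴ → stable
  140–167 m: −αΔT+βΔS = −(2.6 × 10⁻⁴)(-14.3)+(7.9 × 10⁻⁴)(+0.16) = 3.8 × 10⁻³ → stable
  167–192 m: −αΔT+βΔS = −(2.6 × 10⁻⁴)(+13.8)+(7.9 × 10⁻⁴)(-0.02) = -3.6 × 10⁻³ → UNSTABLE
  192–248 m: −αΔT+βΔS = −(2.6 × 10⁻⁴)(-12.7)+(7.9 × 10⁻⁴)(-1.30) = 2.3 × 10⁻³ → stable
The 167–192 m interval has Δρ < 0: lighter water underlies denser water.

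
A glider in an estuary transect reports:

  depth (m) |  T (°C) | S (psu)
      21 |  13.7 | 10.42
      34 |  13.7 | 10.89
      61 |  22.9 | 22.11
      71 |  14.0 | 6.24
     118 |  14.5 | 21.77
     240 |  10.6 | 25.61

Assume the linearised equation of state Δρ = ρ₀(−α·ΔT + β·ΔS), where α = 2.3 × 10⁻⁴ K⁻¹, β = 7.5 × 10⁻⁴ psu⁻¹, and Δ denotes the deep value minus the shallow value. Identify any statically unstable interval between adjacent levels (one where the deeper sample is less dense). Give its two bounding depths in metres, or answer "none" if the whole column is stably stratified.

61–71 m

Evaluate Δρ/ρ₀ = −αΔT + βΔS across each adjacent pair:
  21–34 m: −αΔT+βΔS = −(2.3 × 10⁻⁴)(+0.0)+(7.5 × 10⁻⁴)(+0.47) = 3.5 × 10⁻⁴ → stable
  34–61 m: −αΔT+βΔS = −(2.3 × 10⁻⁴)(+9.2)+(7.5 × 10⁻⁴)(+11.22) = 6.3 × 10⁻³ → stable
  61–71 m: −αΔT+βΔS = −(2.3 × 10⁻⁴)(-8.9)+(7.5 × 10⁻⁴)(-15.87) = -9.9 × 10⁻³ → UNSTABLE
  71–118 m: −αΔT+βΔS = −(2.3 × 10⁻⁴)(+0.5)+(7.5 × 10⁻⁴)(+15.53) = 0.012 → stable
  118–240 m: −αΔT+βΔS = −(2.3 × 10⁻⁴)(-3.9)+(7.5 × 10⁻⁴)(+3.84) = 3.8 × 10⁻³ → stable
The 61–71 m interval has Δρ < 0: lighter water underlies denser water.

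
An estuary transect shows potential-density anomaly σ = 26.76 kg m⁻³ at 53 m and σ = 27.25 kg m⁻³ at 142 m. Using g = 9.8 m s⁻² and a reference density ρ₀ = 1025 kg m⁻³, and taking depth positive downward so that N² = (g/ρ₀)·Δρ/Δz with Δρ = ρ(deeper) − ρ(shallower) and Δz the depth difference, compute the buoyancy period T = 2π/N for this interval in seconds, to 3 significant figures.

866 s

Δρ = 1027.25 − 1026.76 = 0.49 kg m⁻³ over Δz = 142 − 53 = 89 m.
N² = (9.8/1025) × (0.49/89) = 5.2639 × 10⁻⁵ s⁻².
N = √(5.2639 × 10⁻⁵) = 7.2553 × 10⁻³ rad s⁻¹, so T = 2π/N = 866.01 s ≈ 866 s.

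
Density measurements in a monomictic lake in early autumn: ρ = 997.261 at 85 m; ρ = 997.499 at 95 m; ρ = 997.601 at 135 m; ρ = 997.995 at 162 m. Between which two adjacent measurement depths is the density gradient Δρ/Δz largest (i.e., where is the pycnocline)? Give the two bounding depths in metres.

Compute the density gradient over each adjacent pair:
  85–95 m: Δρ/Δz = 0.238/10 = 0.024 kg m⁻⁴
  95–135 m: Δρ/Δz = 0.102/40 = 2.5 × 10⁻³ kg m⁻⁴
  135–162 m: Δρ/Δz = 0.394/27 = 0.015 kg m⁻⁴
The largest gradient is in the 85–95 m interval — the pycnocline.

85–95 m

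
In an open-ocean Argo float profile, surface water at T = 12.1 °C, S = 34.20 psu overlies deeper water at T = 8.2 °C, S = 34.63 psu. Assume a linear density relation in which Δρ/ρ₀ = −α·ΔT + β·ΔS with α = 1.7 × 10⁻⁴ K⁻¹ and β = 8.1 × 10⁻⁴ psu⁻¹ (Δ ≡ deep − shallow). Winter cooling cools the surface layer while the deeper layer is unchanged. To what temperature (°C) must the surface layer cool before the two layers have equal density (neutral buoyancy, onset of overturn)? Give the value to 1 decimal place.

Neutral buoyancy requires Δρ = 0, i.e. −α(T_deep − T_surf′) + β(S_deep − S_surf) = 0.
T_surf′ = T_deep − (β/α)·ΔS = 8.2 − (8.1 × 10⁻⁴/1.7 × 10⁻⁴)·(+0.43) = 6.151 °C.
Cooling required: 12.1 − (6.151) = 5.949 °C.

6.2 °C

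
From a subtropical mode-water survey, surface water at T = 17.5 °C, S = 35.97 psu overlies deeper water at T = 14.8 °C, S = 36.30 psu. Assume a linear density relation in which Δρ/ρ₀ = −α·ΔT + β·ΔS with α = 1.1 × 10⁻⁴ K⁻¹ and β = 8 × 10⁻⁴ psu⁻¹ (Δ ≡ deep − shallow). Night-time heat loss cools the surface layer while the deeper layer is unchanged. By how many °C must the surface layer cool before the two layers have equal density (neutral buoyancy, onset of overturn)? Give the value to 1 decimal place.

Neutral buoyancy requires Δρ = 0, i.e. −α(T_deep − T_surf′) + β(S_deep − S_surf) = 0.
T_surf′ = T_deep − (β/α)·ΔS = 14.8 − (8 × 10⁻⁴/1.1 × 10⁻⁴)·(+0.33) = 12.400 °C.
Cooling required: 17.5 − (12.400) = 5.100 °C.

5.1 °C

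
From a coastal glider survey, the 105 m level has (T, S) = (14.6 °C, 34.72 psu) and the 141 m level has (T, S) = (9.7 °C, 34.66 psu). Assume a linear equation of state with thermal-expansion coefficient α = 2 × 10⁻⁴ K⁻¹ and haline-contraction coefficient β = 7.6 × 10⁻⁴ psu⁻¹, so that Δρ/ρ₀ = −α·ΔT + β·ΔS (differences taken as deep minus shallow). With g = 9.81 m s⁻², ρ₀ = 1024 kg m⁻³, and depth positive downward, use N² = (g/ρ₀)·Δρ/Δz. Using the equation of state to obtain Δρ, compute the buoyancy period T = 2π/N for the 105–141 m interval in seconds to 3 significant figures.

394 s

ΔT = -4.9 K, ΔS = -0.06 psu (deep − shallow).
Δρ/ρ₀ = −αΔT + βΔS = 9.80 × 10⁻⁴ − 4.56 × 10⁻⁵ = 9.344 × 10⁻⁴, so Δρ ≈ 0.9568 kg m⁻³.
N² = (g/ρ₀)·Δρ/Δz = g·(Δρ/ρ₀)/Δz = 9.81 × 9.344 × 10⁻⁴ / 36 = 2.5462 × 10⁻⁴ s⁻².
N = √(2.5462 × 10⁻⁴) = 0.015957 rad s⁻¹ → T = 2π/N = 393.76 s ≈ 394 s.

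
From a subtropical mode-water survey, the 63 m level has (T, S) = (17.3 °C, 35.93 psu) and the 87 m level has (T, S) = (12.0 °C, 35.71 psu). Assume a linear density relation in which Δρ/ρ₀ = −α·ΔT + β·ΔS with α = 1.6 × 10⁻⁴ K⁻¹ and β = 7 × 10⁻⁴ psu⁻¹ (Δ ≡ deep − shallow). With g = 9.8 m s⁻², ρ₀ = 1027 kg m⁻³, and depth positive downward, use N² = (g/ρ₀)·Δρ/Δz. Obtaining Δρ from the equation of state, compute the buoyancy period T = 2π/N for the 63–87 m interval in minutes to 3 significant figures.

ΔT = -5.3 K, ΔS = -0.22 psu (deep − shallow).
Δρ/ρ₀ = −αΔT + βΔS = 8.48 × 10⁻⁴ − 1.54 × 10⁻⁴ = 6.94 × 10⁻⁴, so Δρ ≈ 0.7127 kg m⁻³.
N² = (g/ρ₀)·Δρ/Δz = g·(Δρ/ρ₀)/Δz = 9.8 × 6.94 × 10⁻⁴ / 24 = 2.8338 × 10⁻⁴ s⁻².
N = √(2.8338 × 10⁻⁴) = 0.016834 rad s⁻¹ → T = 2π/N = 373.24 s = 6.2207 min ≈ 6.22 min.

6.22 min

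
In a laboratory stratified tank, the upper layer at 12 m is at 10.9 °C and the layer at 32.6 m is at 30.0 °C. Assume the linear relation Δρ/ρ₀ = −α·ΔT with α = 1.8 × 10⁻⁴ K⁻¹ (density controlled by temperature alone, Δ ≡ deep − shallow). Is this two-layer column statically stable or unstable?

unstable

ΔT = 30.0 − 10.9 = +19.1 K, so Δρ/ρ₀ = −αΔT = -3.438 × 10⁻³.
Δρ/ρ₀ < 0, so Δρ < 0: deeper water is lighter → statically unstable; the column would overturn.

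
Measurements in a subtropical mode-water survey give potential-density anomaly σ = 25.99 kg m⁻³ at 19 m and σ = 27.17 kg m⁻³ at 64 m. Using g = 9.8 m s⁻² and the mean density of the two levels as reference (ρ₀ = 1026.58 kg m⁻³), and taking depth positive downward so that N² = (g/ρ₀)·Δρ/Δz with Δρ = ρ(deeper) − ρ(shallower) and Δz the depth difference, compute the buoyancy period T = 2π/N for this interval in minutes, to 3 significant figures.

Δρ = 1027.17 − 1025.99 = 1.18 kg m⁻³ over Δz = 64 − 19 = 45 m.
N² = (9.8/1026.58) × (1.18/45) = 2.5032 × 10⁻⁴ s⁻².
N = √(2.5032 × 10⁻⁴) = 0.015822 rad s⁻¹, so T = 2π/N = 397.12 s = 6.6187 min ≈ 6.62 min.

6.62 min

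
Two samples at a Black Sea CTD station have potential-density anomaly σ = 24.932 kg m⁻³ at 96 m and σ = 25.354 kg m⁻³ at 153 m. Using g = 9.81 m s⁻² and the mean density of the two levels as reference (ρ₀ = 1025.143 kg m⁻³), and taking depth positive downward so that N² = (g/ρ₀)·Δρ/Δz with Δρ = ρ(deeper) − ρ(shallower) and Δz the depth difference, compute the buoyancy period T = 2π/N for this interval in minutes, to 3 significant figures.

12.4 min

Δρ = 1025.354 − 1024.932 = 0.422 kg m⁻³ over Δz = 153 − 96 = 57 m.
N² = (9.81/1025.143) × (0.422/57) = 7.0847 × 10⁻⁵ s⁻².
N = √(7.0847 × 10⁻⁵) = 8.4171 × 10⁻³ rad s⁻¹, so T = 2π/N = 746.48 s = 12.441 min ≈ 12.4 min.
Since Δρ > 0 the layer is stably stratified.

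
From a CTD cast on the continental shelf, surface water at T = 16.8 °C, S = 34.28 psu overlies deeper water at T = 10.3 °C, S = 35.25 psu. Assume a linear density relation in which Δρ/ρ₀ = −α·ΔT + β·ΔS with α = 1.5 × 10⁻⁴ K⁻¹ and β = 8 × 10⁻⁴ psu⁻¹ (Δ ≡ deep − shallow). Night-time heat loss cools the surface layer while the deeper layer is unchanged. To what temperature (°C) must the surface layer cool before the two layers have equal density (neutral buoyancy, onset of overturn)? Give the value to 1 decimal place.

5.1 °C

Neutral buoyancy requires Δρ = 0, i.e. −α(T_deep − T_surf′) + β(S_deep − S_surf) = 0.
T_surf′ = T_deep − (β/α)·ΔS = 10.3 − (8 × 10⁻⁴/1.5 × 10⁻⁴)·(+0.97) = 5.127 °C.
Cooling required: 16.8 − (5.127) = 11.673 °C.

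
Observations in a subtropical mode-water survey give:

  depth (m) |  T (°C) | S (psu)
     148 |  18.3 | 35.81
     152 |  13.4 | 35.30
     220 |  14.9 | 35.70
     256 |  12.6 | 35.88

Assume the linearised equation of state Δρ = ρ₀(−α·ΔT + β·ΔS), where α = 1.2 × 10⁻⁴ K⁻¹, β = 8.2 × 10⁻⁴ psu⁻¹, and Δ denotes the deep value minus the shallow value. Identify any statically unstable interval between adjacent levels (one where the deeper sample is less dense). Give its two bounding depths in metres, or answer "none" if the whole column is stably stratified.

Evaluate Δρ/ρ₀ = −αΔT + βΔS across each adjacent pair:
  148–152 m: −αΔT+βΔS = −(1.2 × 10⁻⁴)(-4.9)+(8.2 × 10⁻⁴)(-0.51) = 1.7 × 10⁻⁴ → stable
  152–220 m: −αΔT+βΔS = −(1.2 × 10⁻⁴)(+1.5)+(8.2 × 10⁻⁴)(+0.40) = 1.5 × 10⁻⁴ → stable
  220–256 m: −αΔT+βΔS = −(1.2 × 10⁻⁴)(-2.3)+(8.2 × 10⁻⁴)(+0.18) = 4.2 × 10⁻⁴ → stable
Every interval has Δρ > 0: the column is stably stratified throughout.

none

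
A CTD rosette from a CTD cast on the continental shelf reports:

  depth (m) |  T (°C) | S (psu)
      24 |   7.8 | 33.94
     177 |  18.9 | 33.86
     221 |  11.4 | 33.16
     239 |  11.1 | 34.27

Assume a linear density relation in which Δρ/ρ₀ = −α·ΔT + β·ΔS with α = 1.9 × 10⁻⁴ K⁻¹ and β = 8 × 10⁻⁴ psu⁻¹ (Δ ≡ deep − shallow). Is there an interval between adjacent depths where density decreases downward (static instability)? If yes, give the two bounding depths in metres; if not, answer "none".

24–177 m

Evaluate Δρ/ρ₀ = −αΔT + βΔS across each adjacent pair:
  24–177 m: −αΔT+βΔS = −(1.9 × 10⁻⁴)(+11.1)+(8 × 10⁻⁴)(-0.08) = -2.2 × 10⁻³ → UNSTABLE
  177–221 m: −αΔT+βΔS = −(1.9 × 10⁻⁴)(-7.5)+(8 × 10⁻⁴)(-0.70) = 8.7 × 10⁻⁴ → stable
  221–239 m: −αΔT+βΔS = −(1.9 × 10⁻⁴)(-0.3)+(8 × 10⁻⁴)(+1.11) = 9.5 × 10⁻⁴ → stable
The 24–177 m interval has Δρ < 0: lighter water underlies denser water.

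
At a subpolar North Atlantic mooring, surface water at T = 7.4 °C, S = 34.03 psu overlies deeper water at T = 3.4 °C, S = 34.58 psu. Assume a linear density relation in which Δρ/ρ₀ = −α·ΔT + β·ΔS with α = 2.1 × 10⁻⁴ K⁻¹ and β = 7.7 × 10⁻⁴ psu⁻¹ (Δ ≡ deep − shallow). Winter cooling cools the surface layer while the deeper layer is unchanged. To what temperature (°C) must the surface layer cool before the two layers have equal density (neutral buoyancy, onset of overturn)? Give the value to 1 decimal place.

1.4 °C

Neutral buoyancy requires Δρ = 0, i.e. −α(T_deep − T_surf′) + β(S_deep − S_surf) = 0.
T_surf′ = T_deep − (β/α)·ΔS = 3.4 − (7.7 × 10⁻⁴/2.1 × 10⁻⁴)·(+0.55) = 1.383 °C.
Cooling required: 7.4 − (1.383) = 6.017 °C.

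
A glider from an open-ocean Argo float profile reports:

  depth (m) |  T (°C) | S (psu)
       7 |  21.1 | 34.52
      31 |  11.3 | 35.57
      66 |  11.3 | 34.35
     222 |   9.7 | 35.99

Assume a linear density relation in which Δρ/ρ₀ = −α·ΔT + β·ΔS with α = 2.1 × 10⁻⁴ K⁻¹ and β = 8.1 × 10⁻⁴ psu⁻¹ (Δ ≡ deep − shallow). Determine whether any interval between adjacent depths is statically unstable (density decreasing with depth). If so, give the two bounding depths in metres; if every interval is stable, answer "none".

31–66 m

Evaluate Δρ/ρ₀ = −αΔT + βΔS across each adjacent pair:
  7–31 m: −αΔT+βΔS = −(2.1 × 10⁻⁴)(-9.8)+(8.1 × 10⁻⁴)(+1.05) = 2.9 × 10⁻³ → stable
  31–66 m: −αΔT+βΔS = −(2.1 × 10⁻⁴)(+0.0)+(8.1 × 10⁻⁴)(-1.22) = -9.9 × 10⁻⁴ → UNSTABLE
  66–222 m: −αΔT+βΔS = −(2.1 × 10⁻⁴)(-1.6)+(8.1 × 10⁻⁴)(+1.64) = 1.7 × 10⁻³ → stable
The 31–66 m interval has Δρ < 0: lighter water underlies denser water.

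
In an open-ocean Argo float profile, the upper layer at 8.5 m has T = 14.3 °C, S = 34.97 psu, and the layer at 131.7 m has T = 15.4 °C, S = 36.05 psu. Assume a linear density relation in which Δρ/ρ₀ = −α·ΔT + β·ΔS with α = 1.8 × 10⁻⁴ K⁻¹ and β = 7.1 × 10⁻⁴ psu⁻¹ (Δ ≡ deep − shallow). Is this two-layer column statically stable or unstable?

stable

ΔT = 15.4 − 14.3 = +1.1 K and ΔS = 36.05 − 34.97 = +1.08 psu (deep − shallow).
−αΔT = -1.98 × 10⁻⁴; βΔS = 7.668 × 10⁻⁴; sum Δρ/ρ₀ = 5.688 × 10⁻⁴.
Δρ/ρ₀ > 0, so Δρ > 0: deeper water is denser → statically stable.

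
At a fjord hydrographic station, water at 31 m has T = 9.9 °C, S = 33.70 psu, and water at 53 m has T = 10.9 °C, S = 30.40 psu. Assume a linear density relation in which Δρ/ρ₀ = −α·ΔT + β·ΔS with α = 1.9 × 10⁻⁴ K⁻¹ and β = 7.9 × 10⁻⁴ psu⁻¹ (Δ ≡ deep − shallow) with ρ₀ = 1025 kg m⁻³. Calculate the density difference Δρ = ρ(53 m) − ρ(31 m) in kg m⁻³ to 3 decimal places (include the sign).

ΔT = +1.0 K, ΔS = -3.30 psu (deep − shallow).
Δρ/ρ₀ = −(1.9 × 10⁻⁴)(+1.0) + (7.9 × 10⁻⁴)(-3.30) = -2.797 × 10⁻³.
Δρ = 1025 × (-2.797 × 10⁻³) = -2.867 kg m⁻³.
Negative Δρ: lighter below, statically unstable.

-2.867 kg m⁻³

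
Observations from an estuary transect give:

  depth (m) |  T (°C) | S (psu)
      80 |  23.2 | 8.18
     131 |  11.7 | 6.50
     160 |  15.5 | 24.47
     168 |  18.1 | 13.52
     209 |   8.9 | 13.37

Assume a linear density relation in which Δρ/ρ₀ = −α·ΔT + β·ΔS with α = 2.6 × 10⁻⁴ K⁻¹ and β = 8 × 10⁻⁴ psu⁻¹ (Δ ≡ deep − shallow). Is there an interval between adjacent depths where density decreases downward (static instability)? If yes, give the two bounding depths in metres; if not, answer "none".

Evaluate Δρ/ρ₀ = −αΔT + βΔS across each adjacent pair:
  80–131 m: −αΔT+βΔS = −(2.6 × 10⁻⁴)(-11.5)+(8 × 10⁻⁴)(-1.68) = 1.6 × 10⁻³ → stable
  131–160 m: −αΔT+βΔS = −(2.6 × 10⁻⁴)(+3.8)+(8 × 10⁻⁴)(+17.97) = 0.013 → stable
  160–168 m: −αΔT+βΔS = −(2.6 × 10⁻⁴)(+2.6)+(8 × 10⁻⁴)(-10.95) = -9.4 × 10⁻³ → UNSTABLE
  168–209 m: −αΔT+βΔS = −(2.6 × 10⁻⁴)(-9.2)+(8 × 10⁻⁴)(-0.15) = 2.3 × 10⁻³ → stable
The 160–168 m interval has Δρ < 0: lighter water underlies denser water.

160–168 m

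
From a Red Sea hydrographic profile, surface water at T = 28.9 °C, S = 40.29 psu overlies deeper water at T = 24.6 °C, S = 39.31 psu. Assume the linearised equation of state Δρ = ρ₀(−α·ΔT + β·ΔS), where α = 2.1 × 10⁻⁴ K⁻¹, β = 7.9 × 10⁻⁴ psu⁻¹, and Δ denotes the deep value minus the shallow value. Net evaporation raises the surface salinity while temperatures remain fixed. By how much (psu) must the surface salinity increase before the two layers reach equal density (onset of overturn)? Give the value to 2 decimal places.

0.16 psu

Neutral buoyancy requires −α(T_deep − T_surf) + β(S_deep − S_surf′) = 0.
S_surf′ = S_deep − (α/β)·ΔT = 39.31 − (2.1 × 10⁻⁴/7.9 × 10⁻⁴)·(-4.3) = 40.4530 psu.
Increase required: 40.4530 − 40.29 = 0.1630 psu.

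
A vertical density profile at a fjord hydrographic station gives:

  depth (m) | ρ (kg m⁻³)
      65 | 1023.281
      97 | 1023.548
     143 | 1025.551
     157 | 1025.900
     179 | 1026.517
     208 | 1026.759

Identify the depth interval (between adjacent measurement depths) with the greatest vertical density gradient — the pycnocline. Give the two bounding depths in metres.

Compute the density gradient over each adjacent pair:
  65–97 m: Δρ/Δz = 0.267/32 = 8.3 × 10⁻³ kg m⁻⁴
  97–143 m: Δρ/Δz = 2.003/46 = 0.044 kg m⁻⁴
  143–157 m: Δρ/Δz = 0.349/14 = 0.025 kg m⁻⁴
  157–179 m: Δρ/Δz = 0.617/22 = 0.028 kg m⁻⁴
  179–208 m: Δρ/Δz = 0.242/29 = 8.3 × 10⁻³ kg m⁻⁴
The largest gradient is in the 97–143 m interval — the pycnocline.

97–143 m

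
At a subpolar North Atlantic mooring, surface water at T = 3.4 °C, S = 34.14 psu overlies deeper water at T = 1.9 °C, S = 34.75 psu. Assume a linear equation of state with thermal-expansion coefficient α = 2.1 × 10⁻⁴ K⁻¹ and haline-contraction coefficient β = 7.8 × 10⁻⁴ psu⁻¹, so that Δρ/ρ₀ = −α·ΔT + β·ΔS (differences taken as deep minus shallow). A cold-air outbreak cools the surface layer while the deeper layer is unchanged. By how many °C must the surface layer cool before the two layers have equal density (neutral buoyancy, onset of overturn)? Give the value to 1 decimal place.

Neutral buoyancy requires Δρ = 0, i.e. −α(T_deep − T_surf′) + β(S_deep − S_surf) = 0.
T_surf′ = T_deep − (β/α)·ΔS = 1.9 − (7.8 × 10⁻⁴/2.1 × 10⁻⁴)·(+0.61) = -0.366 °C.
Cooling required: 3.4 − (-0.366) = 3.766 °C.

3.8 °C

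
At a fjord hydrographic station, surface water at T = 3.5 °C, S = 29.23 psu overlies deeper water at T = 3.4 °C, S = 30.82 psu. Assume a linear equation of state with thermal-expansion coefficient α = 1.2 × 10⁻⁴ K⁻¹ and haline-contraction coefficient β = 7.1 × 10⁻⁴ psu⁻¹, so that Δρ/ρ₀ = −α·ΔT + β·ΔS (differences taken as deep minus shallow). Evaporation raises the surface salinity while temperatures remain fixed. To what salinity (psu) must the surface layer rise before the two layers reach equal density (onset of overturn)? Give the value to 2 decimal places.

30.84 psu

Neutral buoyancy requires −α(T_deep − T_surf) + β(S_deep − S_surf′) = 0.
S_surf′ = S_deep − (α/β)·ΔT = 30.82 − (1.2 × 10⁻⁴/7.1 × 10⁻⁴)·(-0.1) = 30.8369 psu.
Increase required: 30.8369 − 29.23 = 1.6069 psu.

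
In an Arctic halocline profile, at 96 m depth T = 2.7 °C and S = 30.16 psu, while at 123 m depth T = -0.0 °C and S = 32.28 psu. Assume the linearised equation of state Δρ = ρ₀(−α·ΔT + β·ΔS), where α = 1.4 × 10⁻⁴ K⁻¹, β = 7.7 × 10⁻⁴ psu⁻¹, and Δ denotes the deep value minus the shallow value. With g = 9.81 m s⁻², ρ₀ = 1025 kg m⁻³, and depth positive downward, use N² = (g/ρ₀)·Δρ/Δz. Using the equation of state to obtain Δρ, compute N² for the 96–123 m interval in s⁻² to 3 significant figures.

7.30 × 10⁻⁴ s⁻²

ΔT = -2.7 K, ΔS = +2.12 psu (deep − shallow).
Δρ/ρ₀ = −αΔT + βΔS = 3.78 × 10⁻⁴ + 1.6324 × 10⁻³ = 2.0104 × 10⁻³, so Δρ ≈ 2.061 kg m⁻³.
N² = (g/ρ₀)·Δρ/Δz = g·(Δρ/ρ₀)/Δz = 9.81 × 2.0104 × 10⁻³ / 27 = 7.3045 × 10⁻⁴ s⁻² ≈ 7.30 × 10⁻⁴ s⁻².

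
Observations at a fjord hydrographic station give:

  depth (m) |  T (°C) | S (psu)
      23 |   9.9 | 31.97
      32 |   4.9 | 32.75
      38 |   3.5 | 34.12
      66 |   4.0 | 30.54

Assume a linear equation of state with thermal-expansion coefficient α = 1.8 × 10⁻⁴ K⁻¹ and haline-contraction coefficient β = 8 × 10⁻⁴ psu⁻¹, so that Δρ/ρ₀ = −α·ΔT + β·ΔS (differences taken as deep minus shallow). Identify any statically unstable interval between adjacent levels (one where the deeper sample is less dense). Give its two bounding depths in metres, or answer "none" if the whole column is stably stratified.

Evaluate Δρ/ρ₀ = −αΔT + βΔS across each adjacent pair:
  23–32 m: −αΔT+βΔS = −(1.8 × 10⁻⁴)(-5.0)+(8 × 10⁻⁴)(+0.78) = 1.5 × 10⁻³ → stable
  32–38 m: −αΔT+βΔS = −(1.8 × 10⁻⁴)(-1.4)+(8 × 10⁻⁴)(+1.37) = 1.3 × 10⁻³ → stable
  38–66 m: −αΔT+βΔS = −(1.8 × 10⁻⁴)(+0.5)+(8 × 10⁻⁴)(-3.58) = -3.0 × 10⁻³ → UNSTABLE
The 38–66 m interval has Δρ < 0: lighter water underlies denser water.

38–66 m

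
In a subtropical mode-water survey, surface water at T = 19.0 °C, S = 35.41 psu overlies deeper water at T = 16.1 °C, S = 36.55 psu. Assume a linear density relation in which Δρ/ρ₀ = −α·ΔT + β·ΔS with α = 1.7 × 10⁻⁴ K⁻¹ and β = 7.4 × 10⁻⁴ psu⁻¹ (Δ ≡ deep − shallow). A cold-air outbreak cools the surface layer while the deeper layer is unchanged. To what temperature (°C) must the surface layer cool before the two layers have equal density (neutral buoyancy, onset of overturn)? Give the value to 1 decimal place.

Neutral buoyancy requires Δρ = 0, i.e. −α(T_deep − T_surf′) + β(S_deep − S_surf) = 0.
T_surf′ = T_deep − (β/α)·ΔS = 16.1 − (7.4 × 10⁻⁴/1.7 × 10⁻⁴)·(+1.14) = 11.138 °C.
Cooling required: 19.0 − (11.138) = 7.862 °C.

11.1 °C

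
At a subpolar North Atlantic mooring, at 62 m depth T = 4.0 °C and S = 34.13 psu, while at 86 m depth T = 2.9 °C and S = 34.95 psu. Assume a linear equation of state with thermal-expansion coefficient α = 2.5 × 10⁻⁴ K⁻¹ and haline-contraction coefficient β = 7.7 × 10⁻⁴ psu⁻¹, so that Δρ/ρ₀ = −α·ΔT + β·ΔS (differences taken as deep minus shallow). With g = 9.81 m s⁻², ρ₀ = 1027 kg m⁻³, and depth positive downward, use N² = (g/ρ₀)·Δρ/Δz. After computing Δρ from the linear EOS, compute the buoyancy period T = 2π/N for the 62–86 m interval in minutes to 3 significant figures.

5.44 min

ΔT = -1.1 K, ΔS = +0.82 psu (deep − shallow).
Δρ/ρ₀ = −αΔT + βΔS = 2.75 × 10⁻⁴ + 6.314 × 10⁻⁴ = 9.064 × 10⁻⁴, so Δρ ≈ 0.9309 kg m⁻³.
N² = (g/ρ₀)·Δρ/Δz = g·(Δρ/ρ₀)/Δz = 9.81 × 9.064 × 10⁻⁴ / 24 = 3.7049 × 10⁻⁴ s⁻².
N = √(3.7049 × 10⁻⁴) = 0.019248 rad s⁻¹ → T = 2π/N = 326.43 s = 5.4405 min ≈ 5.44 min.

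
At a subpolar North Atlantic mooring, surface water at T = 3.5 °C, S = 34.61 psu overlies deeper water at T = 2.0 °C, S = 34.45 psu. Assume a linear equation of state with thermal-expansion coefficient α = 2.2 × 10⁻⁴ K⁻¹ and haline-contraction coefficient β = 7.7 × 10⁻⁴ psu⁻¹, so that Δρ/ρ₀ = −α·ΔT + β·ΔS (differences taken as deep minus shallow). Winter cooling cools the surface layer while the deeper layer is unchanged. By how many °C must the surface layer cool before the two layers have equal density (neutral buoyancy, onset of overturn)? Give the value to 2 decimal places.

Neutral buoyancy requires Δρ = 0, i.e. −α(T_deep − T_surf′) + β(S_deep − S_surf) = 0.
T_surf′ = T_deep − (β/α)·ΔS = 2.0 − (7.7 × 10⁻⁴/2.2 × 10⁻⁴)·(-0.16) = 2.5600 °C.
Cooling required: 3.5 − (2.5600) = 0.9400 °C.

0.94 °C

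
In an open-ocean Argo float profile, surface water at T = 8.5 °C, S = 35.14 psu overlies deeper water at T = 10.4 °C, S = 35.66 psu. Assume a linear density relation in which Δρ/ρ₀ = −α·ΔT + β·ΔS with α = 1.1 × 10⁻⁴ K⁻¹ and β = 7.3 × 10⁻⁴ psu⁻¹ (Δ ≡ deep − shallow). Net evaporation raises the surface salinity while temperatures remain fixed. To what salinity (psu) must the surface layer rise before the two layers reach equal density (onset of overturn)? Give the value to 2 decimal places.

35.37 psu

Neutral buoyancy requires −α(T_deep − T_surf) + β(S_deep − S_surf′) = 0.
S_surf′ = S_deep − (α/β)·ΔT = 35.66 − (1.1 × 10⁻⁴/7.3 × 10⁻⁴)·(+1.9) = 35.3737 psu.
Increase required: 35.3737 − 35.14 = 0.2337 psu.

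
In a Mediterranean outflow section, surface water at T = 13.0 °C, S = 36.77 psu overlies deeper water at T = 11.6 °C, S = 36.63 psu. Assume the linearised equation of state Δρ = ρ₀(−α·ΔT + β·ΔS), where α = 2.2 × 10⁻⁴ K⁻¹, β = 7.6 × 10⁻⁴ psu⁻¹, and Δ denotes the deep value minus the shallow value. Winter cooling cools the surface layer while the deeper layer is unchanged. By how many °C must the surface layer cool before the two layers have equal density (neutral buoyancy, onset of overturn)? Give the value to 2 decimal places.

0.92 °C

Neutral buoyancy requires Δρ = 0, i.e. −α(T_deep − T_surf′) + β(S_deep − S_surf) = 0.
T_surf′ = T_deep − (β/α)·ΔS = 11.6 − (7.6 × 10⁻⁴/2.2 × 10⁻⁴)·(-0.14) = 12.0836 °C.
Cooling required: 13.0 − (12.0836) = 0.9164 °C.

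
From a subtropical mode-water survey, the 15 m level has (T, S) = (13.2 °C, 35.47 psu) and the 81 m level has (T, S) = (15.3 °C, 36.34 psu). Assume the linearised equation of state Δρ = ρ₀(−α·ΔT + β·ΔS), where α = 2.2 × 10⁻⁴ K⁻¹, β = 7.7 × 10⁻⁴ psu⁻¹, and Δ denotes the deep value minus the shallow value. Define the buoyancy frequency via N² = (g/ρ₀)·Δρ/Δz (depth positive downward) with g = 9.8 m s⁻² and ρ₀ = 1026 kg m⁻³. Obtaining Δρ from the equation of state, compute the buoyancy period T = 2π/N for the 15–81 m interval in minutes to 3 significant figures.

ΔT = +2.1 K, ΔS = +0.87 psu (deep − shallow).
Δρ/ρ₀ = −αΔT + βΔS = -4.62 × 10⁻⁴ + 6.699 × 10⁻⁴ = 2.079 × 10⁻⁴, so Δρ ≈ 0.2133 kg m⁻³.
N² = (g/ρ₀)·Δρ/Δz = g·(Δρ/ρ₀)/Δz = 9.8 × 2.079 × 10⁻⁴ / 66 = 3.0870 × 10⁻⁵ s⁻².
N = √(3.0870 × 10⁻⁵) = 5.5561 × 10⁻³ rad s⁻¹ → T = 2π/N = 1.1309 × 10³ s = 18.848 min ≈ 18.8 min.

18.8 min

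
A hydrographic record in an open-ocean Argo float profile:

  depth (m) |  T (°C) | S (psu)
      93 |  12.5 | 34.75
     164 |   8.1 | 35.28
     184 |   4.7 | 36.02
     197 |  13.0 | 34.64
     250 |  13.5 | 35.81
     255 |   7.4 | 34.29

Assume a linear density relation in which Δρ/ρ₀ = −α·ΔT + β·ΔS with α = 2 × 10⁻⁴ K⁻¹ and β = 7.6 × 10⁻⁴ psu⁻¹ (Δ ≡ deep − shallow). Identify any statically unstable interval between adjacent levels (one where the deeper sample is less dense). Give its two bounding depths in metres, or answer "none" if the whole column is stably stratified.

Evaluate Δρ/ρ₀ = −αΔT + βΔS across each adjacent pair:
  93–164 m: −αΔT+βΔS = −(2 × 10⁻⁴)(-4.4)+(7.6 × 10⁻⁴)(+0.53) = 1.3 × 10⁻³ → stable
  164–184 m: −αΔT+βΔS = −(2 × 10⁻⁴)(-3.4)+(7.6 × 10⁻⁴)(+0.74) = 1.2 × 10⁻³ → stable
  184–197 m: −αΔT+βΔS = −(2 × 10⁻⁴)(+8.3)+(7.6 × 10⁻⁴)(-1.38) = -2.7 × 10⁻³ → UNSTABLE
  197–250 m: −αΔT+βΔS = −(2 × 10⁻⁴)(+0.5)+(7.6 × 10⁻⁴)(+1.17) = 7.9 × 10⁻⁴ → stable
  250–255 m: −αΔT+βΔS = −(2 × 10⁻⁴)(-6.1)+(7.6 × 10⁻⁴)(-1.52) = 6.5 × 10⁻⁵ → stable
The 184–197 m interval has Δρ < 0: lighter water underlies denser water.

184–197 m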